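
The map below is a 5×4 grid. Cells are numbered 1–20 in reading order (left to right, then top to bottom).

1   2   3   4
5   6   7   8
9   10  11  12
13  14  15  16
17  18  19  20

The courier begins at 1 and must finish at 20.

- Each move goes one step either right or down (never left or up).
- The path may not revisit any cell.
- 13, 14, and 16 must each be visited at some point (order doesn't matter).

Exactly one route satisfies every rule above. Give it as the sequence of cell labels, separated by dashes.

Moves only go right or down, so the column and row indices never decrease.
Route from 1: 3× down (reaching 13), 3× right (reaching 16), down to 20 — 7 moves in all.
Check: all required cells visited.

1 - 5 - 9 - 13 - 14 - 15 - 16 - 20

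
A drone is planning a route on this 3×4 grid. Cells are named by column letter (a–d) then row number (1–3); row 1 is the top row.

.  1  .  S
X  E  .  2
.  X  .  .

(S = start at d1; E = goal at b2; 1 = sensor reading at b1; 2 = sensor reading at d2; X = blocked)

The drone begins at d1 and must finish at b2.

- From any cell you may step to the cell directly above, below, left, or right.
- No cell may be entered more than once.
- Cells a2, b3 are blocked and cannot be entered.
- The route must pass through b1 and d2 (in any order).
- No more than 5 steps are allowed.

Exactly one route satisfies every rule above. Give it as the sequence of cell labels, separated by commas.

Any route must reach b1 and d2 and still end at b2 within 5 moves, so the order of the required stops is forced.
Route from d1: down 1 to d2, left 1 to c2, up 1 to c1, left 1 to b1, down 1 to b2 — 5 moves in all.
Check: all required cells visited; 5 ≤ 5 moves.

d1, d2, c2, c1, b1, b2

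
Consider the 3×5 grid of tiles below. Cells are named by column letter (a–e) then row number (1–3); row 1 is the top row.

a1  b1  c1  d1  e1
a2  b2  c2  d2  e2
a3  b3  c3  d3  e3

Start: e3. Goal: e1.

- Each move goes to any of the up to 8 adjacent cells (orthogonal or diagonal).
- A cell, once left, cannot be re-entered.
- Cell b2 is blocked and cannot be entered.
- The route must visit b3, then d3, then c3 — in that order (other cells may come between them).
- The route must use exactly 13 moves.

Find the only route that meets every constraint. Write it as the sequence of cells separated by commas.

e3, e2, d1, c1, b1, a1, a2, a3, b3, c2, d3, c3, d2, e1

The waypoints must appear in the order b3, d3, c3, with no cell reused.
Route from e3: up 1 to e2, up-left 1 to d1, left 3 to a1, down 2 to a3, right 1 to b3, up-right 1 to c2, down-right 1 to d3, left 1 to c3, up-right 2 to e1 — 13 moves in all.
Check: order respected (b3 at step 8, d3 at step 10, c3 at step 11); 13 moves as required.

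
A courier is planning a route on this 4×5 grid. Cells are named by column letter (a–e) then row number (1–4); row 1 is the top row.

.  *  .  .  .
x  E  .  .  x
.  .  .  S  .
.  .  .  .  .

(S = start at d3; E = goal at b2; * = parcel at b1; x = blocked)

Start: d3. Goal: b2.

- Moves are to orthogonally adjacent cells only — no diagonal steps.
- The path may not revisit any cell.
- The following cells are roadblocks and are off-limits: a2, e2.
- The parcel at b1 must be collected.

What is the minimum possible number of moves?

5

Any route passes through b1 somewhere between d3 and b2. Summing Manhattan distances along the two legs (d3 → b1 → b2) gives a lower bound of 4 + 1 = 5 moves.
A route of 5 moves achieves this: d3 → d2 → d1 → c1 → b1 → b2.
Since 5 matches the lower bound, it is optimal.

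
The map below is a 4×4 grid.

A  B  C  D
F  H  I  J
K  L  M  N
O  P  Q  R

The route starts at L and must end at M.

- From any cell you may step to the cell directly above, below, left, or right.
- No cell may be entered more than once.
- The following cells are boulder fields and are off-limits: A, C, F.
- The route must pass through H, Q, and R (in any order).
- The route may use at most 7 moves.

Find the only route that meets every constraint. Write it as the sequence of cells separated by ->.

The budget equals the shortest possible length, so every move has to be on a shortest route through the required cells.
Route from L: up to H, 2× right (reaching J), 2× down (reaching R), left to Q, up to M — 7 moves in all.
Check: all required cells visited; 7 ≤ 7 moves.

L -> H -> I -> J -> N -> R -> Q -> M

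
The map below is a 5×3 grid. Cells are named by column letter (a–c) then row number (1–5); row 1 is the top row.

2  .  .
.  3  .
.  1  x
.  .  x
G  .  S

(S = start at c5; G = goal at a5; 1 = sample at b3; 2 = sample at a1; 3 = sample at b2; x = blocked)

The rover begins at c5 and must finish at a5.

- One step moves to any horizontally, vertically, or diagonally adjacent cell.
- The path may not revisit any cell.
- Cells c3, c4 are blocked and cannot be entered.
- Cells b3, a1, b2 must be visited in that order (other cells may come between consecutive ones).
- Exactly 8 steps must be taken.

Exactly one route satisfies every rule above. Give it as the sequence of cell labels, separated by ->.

c5 -> b4 -> b3 -> a2 -> a1 -> b2 -> a3 -> a4 -> a5

The waypoints must appear in the order b3, a1, b2, with no cell reused.
Route from c5: up-left to b4, up to b3, up-left to a2, up to a1, down-right to b2, down-left to a3, 2× down (reaching a5) — 8 moves in all.
Check: order respected (1 at step 2, 2 at step 4, 3 at step 5); 8 moves as required.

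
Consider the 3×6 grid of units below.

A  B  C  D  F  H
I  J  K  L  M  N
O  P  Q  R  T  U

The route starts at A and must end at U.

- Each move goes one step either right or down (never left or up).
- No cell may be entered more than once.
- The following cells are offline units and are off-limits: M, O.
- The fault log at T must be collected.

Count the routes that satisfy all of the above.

9

A right/down-only route from A to U makes exactly 2 down-moves and 5 right-moves in some order.
With no other constraints that would be C(7,2) = 21 routes.
Split at T and multiply the segment counts (each segment already excludes blocked cells): A→T: 9; T→U: 1; product = 9.
That gives 9 routes.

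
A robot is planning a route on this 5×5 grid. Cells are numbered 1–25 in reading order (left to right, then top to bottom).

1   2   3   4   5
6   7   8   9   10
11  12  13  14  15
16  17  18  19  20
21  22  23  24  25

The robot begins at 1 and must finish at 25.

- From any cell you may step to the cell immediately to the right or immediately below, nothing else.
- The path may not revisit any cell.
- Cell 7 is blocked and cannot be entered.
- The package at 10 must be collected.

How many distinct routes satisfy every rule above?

3

A right/down-only route from 1 to 25 makes exactly 4 down-moves and 4 right-moves in some order.
With no other constraints that would be C(8,4) = 70 routes.
Split at 10 and multiply the segment counts (each segment already excludes blocked cells): 1→10: 3; 10→25: 1; product = 3.
That gives 3 routes.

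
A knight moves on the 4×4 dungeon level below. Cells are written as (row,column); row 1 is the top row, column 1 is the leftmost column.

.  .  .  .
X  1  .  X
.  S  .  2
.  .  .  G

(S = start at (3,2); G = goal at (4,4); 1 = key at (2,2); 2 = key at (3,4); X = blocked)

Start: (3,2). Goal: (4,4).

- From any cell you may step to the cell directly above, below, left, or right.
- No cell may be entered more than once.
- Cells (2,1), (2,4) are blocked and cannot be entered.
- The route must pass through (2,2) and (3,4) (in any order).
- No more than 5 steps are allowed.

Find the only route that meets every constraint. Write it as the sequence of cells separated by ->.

Any route must reach (2,2) and (3,4) and still end at (4,4) within 5 moves, so the order of the required stops is forced.
Route from (3,2): up to (2,2), right to (2,3), down to (3,3), right to (3,4), down to (4,4) — 5 moves in all.
Check: all required cells visited; 5 ≤ 5 moves.

(3,2) -> (2,2) -> (2,3) -> (3,3) -> (3,4) -> (4,4)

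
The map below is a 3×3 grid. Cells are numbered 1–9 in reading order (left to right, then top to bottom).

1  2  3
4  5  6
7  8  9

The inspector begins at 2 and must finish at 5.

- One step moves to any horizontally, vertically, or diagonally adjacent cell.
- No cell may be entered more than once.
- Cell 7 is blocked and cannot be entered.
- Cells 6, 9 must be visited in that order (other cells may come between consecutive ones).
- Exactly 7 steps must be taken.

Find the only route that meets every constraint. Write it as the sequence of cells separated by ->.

The waypoints must appear in the order 6, 9, with no cell reused.
Route from 2: right to 3, 2× down (reaching 9), left to 8, up-left to 4, up to 1, down-right to 5 — 7 moves in all.
Check: order respected (6 at step 2, 9 at step 3); 7 moves as required.

2 -> 3 -> 6 -> 9 -> 8 -> 4 -> 1 -> 5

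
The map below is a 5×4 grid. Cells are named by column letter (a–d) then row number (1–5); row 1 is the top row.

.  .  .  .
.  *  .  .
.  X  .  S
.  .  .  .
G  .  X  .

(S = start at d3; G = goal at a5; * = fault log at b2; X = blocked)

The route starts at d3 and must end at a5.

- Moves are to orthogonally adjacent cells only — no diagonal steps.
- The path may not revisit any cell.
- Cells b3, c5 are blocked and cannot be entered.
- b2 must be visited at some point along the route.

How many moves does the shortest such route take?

7

Any route passes through b2 somewhere between d3 and a5. Summing Manhattan distances along the two legs (d3 → b2 → a5) gives a lower bound of 3 + 4 = 7 moves.
A route of 7 moves achieves this: d3 → d2 → c2 → b2 → a2 → a3 → a4 → a5.
Since 7 matches the lower bound, it is optimal.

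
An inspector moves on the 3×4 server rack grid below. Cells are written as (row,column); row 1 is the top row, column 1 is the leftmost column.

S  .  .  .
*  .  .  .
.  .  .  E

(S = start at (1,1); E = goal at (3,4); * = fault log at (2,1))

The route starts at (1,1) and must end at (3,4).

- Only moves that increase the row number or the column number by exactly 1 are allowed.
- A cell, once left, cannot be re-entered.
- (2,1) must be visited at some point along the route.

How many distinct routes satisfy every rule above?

A right/down-only route from (1,1) to (3,4) makes exactly 2 down-moves and 3 right-moves in some order.
With no other constraints that would be C(5,2) = 10 routes.
Split at (2,1) and multiply the segment counts: (1,1)→(2,1): 1; (2,1)→(3,4): 4; product = 4.
That gives 4 routes.

4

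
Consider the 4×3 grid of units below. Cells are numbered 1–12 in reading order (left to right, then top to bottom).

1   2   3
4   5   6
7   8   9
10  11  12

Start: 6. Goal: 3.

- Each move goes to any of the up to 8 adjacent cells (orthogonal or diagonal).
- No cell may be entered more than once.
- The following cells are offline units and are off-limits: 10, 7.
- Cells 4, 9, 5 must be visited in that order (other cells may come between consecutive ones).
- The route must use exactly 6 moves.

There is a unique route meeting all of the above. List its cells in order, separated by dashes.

The waypoints must appear in the order 4, 9, 5, with no cell reused.
Route from 6: up-left to 2, down-left to 4, down-right to 8, right to 9, up-left to 5, up-right to 3 — 6 moves in all.
Check: order respected (4 at step 2, 9 at step 4, 5 at step 5); 6 moves as required.

6 - 2 - 4 - 8 - 9 - 5 - 3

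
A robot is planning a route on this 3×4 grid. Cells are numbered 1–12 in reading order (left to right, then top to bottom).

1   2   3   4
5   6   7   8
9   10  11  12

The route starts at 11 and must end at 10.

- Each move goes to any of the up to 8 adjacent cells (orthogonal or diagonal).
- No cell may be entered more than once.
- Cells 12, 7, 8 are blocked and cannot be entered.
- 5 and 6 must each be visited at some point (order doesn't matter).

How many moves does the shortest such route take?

Any route passes through 5 and 6 in some order between 11 and 10. Summing Chebyshev distances along each leg and taking the cheapest ordering (11 → 6 → 5 → 10) gives a lower bound of 1 + 1 + 1 = 3 moves.
A route of 3 moves achieves this: 11 → 6 → 5 → 10.
Since 3 matches the lower bound, it is optimal.

3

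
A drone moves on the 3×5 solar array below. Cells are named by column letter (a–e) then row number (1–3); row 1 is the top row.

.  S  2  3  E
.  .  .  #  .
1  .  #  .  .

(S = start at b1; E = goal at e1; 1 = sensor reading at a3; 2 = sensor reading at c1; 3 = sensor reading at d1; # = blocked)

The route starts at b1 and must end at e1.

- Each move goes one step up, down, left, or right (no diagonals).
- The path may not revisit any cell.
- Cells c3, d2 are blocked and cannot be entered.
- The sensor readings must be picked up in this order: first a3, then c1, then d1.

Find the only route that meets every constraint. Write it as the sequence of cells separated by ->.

The waypoints must appear in the order a3, c1, d1, with no cell reused.
Route from b1: left to a1, 2× down (reaching a3), right to b3, up to b2, right to c2, up to c1, 2× right (reaching e1) — 9 moves in all.
Check: order respected (1 at step 3, 2 at step 7, 3 at step 8).

b1 -> a1 -> a2 -> a3 -> b3 -> b2 -> c2 -> c1 -> d1 -> e1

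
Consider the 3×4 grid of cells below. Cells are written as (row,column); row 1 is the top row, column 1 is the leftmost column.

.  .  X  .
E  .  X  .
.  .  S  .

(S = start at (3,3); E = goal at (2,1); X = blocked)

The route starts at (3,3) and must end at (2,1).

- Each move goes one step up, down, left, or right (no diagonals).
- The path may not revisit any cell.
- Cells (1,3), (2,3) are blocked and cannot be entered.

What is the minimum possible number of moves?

The Manhattan distance from (3,3) to (2,1) is |3−2| + |3−1| = 3, so at least 3 moves are needed.
A route of 3 moves achieves this: (3,3) → (3,2) → (2,2) → (2,1).
Since 3 matches the lower bound, it is optimal.

3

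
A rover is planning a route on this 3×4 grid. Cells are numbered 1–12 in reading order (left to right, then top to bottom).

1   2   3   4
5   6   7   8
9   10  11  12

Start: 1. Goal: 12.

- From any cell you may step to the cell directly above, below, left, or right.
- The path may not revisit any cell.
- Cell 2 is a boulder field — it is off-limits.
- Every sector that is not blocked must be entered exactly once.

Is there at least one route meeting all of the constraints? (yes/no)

Colour the cells like a checkerboard: each orthogonal step flips colour, so a Hamiltonian route alternates colours. Here there are 6 cells of one colour and 5 of the other, with start on the opposite colour to the goal — the counts and endpoints can't be arranged into an alternating sequence of length 11, so no Hamiltonian route exists.

no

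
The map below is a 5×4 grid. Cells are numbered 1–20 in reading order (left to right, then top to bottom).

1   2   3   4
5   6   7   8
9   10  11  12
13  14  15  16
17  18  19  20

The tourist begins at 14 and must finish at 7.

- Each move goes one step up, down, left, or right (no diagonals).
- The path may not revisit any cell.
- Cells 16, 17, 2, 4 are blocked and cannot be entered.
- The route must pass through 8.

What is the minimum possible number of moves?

Any route passes through 8 somewhere between 14 and 7. Summing Manhattan distances along the two legs (14 → 8 → 7) gives a lower bound of 4 + 1 = 5 moves.
A route of 5 moves achieves this: 14 → 10 → 11 → 12 → 8 → 7.
Since 5 matches the lower bound, it is optimal.

5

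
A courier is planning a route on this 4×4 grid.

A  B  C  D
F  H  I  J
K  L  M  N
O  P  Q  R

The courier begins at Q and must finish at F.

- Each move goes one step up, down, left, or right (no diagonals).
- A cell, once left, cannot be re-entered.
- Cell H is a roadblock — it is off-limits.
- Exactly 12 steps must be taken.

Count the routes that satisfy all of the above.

4

Need simple routes of exactly 12 moves from Q to F (Manhattan distance 4, so 4 moves are spent on a detour and 4 undoing it).
Enumerating: Q P O K L M I J D C B A F | Q P O K L M N J D C B A F | Q P O K L M N J I C B A F | Q R N J D C I M L P O K F.
That gives 4 routes.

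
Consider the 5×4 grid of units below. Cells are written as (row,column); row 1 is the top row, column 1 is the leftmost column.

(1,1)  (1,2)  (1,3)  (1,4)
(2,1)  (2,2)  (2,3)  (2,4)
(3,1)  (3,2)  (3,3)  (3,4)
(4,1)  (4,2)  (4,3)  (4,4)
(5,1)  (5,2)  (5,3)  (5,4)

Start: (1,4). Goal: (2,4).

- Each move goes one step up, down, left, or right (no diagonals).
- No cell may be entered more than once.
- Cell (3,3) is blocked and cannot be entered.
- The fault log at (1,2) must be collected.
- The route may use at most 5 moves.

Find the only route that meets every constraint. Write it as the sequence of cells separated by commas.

(1,4), (1,3), (1,2), (2,2), (2,3), (2,4)

The budget equals the shortest possible length, so every move has to be on a shortest route through the required cells.
Route from (1,4): 2× left (reaching (1,2)), down to (2,2), 2× right (reaching (2,4)) — 5 moves in all.
Check: all required cells visited; 5 ≤ 5 moves.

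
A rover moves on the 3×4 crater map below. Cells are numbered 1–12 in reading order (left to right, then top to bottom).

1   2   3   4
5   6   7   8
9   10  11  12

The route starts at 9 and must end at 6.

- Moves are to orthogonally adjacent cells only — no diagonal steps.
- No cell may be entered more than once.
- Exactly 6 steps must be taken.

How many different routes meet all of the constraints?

Need simple routes of exactly 6 moves from 9 to 6 (Manhattan distance 2, so 2 moves are spent on a detour and 2 undoing it).
Enumerating: 9 5 1 2 3 7 6 | 9 10 11 7 3 2 6 | 9 10 11 12 8 7 6.
That gives 3 routes.

3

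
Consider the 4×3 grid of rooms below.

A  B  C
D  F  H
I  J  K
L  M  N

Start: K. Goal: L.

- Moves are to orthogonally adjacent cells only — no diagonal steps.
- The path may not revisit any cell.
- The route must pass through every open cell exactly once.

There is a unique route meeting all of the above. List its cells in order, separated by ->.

Need to visit all 12 open cells exactly once, starting at K and ending at L.
Cell N has only two open neighbours (K and M), so the path must pass straight through it: one of those is the cell it's entered from and the other is where it exits.
Route from K: down to N, left to M, 2× up (reaching F), right to H, up to C, 2× left (reaching A), 3× down (reaching L) — 11 moves in all.
Check: all 12 open cells covered.

K -> N -> M -> J -> F -> H -> C -> B -> A -> D -> I -> L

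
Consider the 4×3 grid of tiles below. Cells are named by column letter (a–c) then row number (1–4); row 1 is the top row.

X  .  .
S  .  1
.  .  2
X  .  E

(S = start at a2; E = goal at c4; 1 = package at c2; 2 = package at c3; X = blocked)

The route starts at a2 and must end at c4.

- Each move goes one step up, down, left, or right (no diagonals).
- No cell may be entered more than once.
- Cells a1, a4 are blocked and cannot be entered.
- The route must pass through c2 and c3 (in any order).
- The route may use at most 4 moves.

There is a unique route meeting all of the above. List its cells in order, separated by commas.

The 4-move cap with required stops at c2, c3 leaves no slack for detours.
Route from a2: 2× right (reaching c2), 2× down (reaching c4) — 4 moves in all.
Check: all required cells visited; 4 ≤ 4 moves.

a2, b2, c2, c3, c4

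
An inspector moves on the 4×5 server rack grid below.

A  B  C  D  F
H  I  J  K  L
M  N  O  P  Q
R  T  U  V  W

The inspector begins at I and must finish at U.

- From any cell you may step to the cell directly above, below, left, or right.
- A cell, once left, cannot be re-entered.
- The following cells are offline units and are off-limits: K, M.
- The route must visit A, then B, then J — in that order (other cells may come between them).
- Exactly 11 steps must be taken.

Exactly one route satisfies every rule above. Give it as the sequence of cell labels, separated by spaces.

The waypoints must appear in the order A, B, J, with no cell reused.
Route from I: left 1 to H, up 1 to A, right 2 to C, down 2 to O, right 2 to Q, down 1 to W, left 2 to U — 11 moves in all.
Check: order respected (A at step 2, B at step 3, J at step 5); 11 moves as required.

I H A B C J O P Q W V U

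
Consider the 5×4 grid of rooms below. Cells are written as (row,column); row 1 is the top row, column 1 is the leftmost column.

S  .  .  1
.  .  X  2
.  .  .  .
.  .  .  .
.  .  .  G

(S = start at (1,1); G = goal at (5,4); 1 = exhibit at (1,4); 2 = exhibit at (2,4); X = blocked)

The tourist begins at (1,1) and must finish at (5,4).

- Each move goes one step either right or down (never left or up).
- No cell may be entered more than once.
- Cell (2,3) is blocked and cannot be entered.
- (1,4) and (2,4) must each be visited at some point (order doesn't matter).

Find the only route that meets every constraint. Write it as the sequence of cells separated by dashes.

(1,1) - (1,2) - (1,3) - (1,4) - (2,4) - (3,4) - (4,4) - (5,4)

Moves only go right or down, so the column and row indices never decrease.
Route from (1,1): right 3 to (1,4), down 4 to (5,4) — 7 moves in all.
Check: all required cells visited.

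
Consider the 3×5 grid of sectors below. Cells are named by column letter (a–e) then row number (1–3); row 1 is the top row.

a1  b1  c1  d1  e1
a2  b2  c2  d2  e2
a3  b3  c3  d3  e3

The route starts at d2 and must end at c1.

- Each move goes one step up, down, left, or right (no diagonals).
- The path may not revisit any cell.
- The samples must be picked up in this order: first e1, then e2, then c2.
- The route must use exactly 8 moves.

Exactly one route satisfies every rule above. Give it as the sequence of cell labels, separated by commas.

The waypoints must appear in the order e1, e2, c2, with no cell reused.
Route from d2: up to d1, right to e1, 2× down (reaching e3), 2× left (reaching c3), 2× up (reaching c1) — 8 moves in all.
Check: order respected (e1 at step 2, e2 at step 3, c2 at step 7); 8 moves as required.

d2, d1, e1, e2, e3, d3, c3, c2, c1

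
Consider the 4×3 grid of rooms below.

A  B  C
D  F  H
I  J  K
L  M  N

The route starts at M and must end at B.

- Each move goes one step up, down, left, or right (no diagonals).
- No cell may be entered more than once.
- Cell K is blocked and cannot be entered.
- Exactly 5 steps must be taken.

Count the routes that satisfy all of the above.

Need simple routes of exactly 5 moves from M to B (Manhattan distance 3, so 1 moves are spent on a detour and 1 undoing it).
Enumerating: M J F D A B | M J F H C B | M J I D A B | M J I D F B | M L I D A B | M L I D F B | M L I J F B.
That gives 7 routes.

7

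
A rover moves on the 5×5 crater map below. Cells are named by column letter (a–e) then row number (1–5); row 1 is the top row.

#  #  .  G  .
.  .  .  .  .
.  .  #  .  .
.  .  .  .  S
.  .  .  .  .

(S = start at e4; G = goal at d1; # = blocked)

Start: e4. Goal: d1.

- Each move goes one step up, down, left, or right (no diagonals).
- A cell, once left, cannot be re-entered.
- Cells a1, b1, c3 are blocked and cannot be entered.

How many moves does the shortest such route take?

4

The Manhattan distance from e4 to d1 is |4−1| + |5−4| = 4, so at least 4 moves are needed.
A route of 4 moves achieves this: e4 → e3 → e2 → e1 → d1.
Since 4 matches the lower bound, it is optimal.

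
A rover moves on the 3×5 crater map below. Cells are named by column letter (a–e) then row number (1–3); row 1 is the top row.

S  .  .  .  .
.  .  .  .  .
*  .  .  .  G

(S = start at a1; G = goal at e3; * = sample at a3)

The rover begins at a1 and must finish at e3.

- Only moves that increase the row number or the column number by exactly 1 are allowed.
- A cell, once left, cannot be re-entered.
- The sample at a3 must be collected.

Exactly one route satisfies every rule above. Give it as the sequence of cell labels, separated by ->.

a1 -> a2 -> a3 -> b3 -> c3 -> d3 -> e3

Moves only go right or down, so the column and row indices never decrease.
Route from a1: down 2 to a3, right 4 to e3 — 6 moves in all.
Check: all required cells visited.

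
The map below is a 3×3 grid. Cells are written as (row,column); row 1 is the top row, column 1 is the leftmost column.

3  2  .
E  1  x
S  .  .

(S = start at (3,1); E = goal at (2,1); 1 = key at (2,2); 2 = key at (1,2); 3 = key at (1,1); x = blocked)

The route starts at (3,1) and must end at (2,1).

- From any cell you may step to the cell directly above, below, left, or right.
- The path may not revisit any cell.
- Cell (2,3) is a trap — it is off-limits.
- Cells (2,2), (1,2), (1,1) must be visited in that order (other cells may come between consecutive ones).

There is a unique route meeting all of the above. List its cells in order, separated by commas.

(3,1), (3,2), (2,2), (1,2), (1,1), (2,1)

The waypoints must appear in the order (2,2), (1,2), (1,1), with no cell reused.
Route from (3,1): right 1 to (3,2), up 2 to (1,2), left 1 to (1,1), down 1 to (2,1) — 5 moves in all.
Check: order respected (1 at step 2, 2 at step 3, 3 at step 4).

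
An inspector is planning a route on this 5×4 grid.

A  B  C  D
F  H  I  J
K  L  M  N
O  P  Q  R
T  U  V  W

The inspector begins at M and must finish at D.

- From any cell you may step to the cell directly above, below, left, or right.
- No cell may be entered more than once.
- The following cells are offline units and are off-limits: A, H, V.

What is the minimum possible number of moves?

3

The Manhattan distance from M to D is |3−1| + |3−4| = 3, so at least 3 moves are needed.
A route of 3 moves achieves this: M → I → C → D.
Since 3 matches the lower bound, it is optimal.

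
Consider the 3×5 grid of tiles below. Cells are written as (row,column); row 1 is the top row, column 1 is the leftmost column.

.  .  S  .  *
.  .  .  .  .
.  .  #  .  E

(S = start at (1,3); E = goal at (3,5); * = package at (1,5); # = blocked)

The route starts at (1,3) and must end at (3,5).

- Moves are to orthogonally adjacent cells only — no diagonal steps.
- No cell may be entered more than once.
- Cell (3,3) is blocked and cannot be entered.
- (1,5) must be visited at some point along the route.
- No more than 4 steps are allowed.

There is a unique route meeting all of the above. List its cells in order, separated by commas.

(1,3), (1,4), (1,5), (2,5), (3,5)

The 4-move cap with required stops at (1,5) leaves no slack for detours.
Route from (1,3): 2× right (reaching (1,5)), 2× down (reaching (3,5)) — 4 moves in all.
Check: all required cells visited; 4 ≤ 4 moves.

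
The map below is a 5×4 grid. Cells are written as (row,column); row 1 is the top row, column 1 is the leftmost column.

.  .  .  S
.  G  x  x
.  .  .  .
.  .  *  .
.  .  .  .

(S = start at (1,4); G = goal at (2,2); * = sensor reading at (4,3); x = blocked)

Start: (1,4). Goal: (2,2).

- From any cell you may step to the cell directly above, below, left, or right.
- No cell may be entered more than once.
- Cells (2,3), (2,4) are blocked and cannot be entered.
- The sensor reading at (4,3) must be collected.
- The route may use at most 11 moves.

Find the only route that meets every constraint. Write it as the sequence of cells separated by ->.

The budget equals the shortest possible length, so every move has to be on a shortest route through the required cells.
Route from (1,4): 3× left (reaching (1,1)), 3× down (reaching (4,1)), 2× right (reaching (4,3)), up to (3,3), left to (3,2), up to (2,2) — 11 moves in all.
Check: all required cells visited; 11 ≤ 11 moves.

(1,4) -> (1,3) -> (1,2) -> (1,1) -> (2,1) -> (3,1) -> (4,1) -> (4,2) -> (4,3) -> (3,3) -> (3,2) -> (2,2)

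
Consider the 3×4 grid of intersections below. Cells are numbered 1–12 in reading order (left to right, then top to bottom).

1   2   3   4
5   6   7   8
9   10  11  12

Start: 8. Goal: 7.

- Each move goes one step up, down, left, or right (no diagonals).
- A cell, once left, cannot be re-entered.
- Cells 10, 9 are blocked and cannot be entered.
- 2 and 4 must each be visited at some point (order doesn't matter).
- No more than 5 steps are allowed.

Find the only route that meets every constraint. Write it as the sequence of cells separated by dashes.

The 5-move cap with required stops at 2, 4 leaves no slack for detours.
Route from 8: up 1 to 4, left 2 to 2, down 1 to 6, right 1 to 7 — 5 moves in all.
Check: all required cells visited; 5 ≤ 5 moves.

8 - 4 - 3 - 2 - 6 - 7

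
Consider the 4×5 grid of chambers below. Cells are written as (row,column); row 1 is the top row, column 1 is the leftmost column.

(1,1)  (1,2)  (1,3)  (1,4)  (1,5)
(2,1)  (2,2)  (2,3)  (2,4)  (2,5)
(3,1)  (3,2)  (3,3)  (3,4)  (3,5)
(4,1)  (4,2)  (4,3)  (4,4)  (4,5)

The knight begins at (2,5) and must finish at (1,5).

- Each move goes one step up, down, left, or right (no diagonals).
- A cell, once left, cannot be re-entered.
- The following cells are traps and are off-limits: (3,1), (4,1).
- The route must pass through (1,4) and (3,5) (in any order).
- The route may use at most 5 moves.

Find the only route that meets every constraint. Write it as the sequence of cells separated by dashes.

Any route must reach (1,4) and (3,5) and still end at (1,5) within 5 moves, so the order of the required stops is forced.
Route from (2,5): down 1 to (3,5), left 1 to (3,4), up 2 to (1,4), right 1 to (1,5) — 5 moves in all.
Check: all required cells visited; 5 ≤ 5 moves.

(2,5) - (3,5) - (3,4) - (2,4) - (1,4) - (1,5)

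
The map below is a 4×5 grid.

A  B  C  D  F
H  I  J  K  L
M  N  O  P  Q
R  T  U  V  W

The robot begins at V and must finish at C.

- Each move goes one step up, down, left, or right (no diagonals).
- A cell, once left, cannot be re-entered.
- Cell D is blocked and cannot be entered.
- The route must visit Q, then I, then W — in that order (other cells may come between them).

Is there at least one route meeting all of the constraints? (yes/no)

no

Ignoring the required order, 80 revisit-free routes from V to C pass through all of Q, I, and W; the waypoint orders that occur are W → Q → I (80) — never Q → I → W.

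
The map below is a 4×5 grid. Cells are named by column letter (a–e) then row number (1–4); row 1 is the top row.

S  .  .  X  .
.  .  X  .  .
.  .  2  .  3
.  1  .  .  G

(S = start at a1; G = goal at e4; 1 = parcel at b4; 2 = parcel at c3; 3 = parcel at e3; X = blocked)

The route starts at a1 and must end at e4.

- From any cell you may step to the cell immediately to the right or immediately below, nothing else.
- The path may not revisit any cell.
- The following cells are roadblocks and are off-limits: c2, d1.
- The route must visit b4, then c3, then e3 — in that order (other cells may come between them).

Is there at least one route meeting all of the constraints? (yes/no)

no

c3 lies above b4, so going from b4 to c3 would need an upward move — but moves only go right/down, so b4 cannot be visited before c3.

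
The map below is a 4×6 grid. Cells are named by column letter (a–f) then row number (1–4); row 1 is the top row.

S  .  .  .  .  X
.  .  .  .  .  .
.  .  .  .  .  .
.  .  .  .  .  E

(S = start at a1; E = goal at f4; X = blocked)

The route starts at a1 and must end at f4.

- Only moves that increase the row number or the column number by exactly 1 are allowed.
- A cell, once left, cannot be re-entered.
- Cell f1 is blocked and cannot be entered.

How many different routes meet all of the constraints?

55

A right/down-only route from a1 to f4 makes exactly 3 down-moves and 5 right-moves in some order.
With no other constraints that would be C(8,3) = 56 routes.
Subtract routes through each blocked cell (inclusion–exclusion for overlaps): − through f1: 1 → 55.
That gives 55 routes.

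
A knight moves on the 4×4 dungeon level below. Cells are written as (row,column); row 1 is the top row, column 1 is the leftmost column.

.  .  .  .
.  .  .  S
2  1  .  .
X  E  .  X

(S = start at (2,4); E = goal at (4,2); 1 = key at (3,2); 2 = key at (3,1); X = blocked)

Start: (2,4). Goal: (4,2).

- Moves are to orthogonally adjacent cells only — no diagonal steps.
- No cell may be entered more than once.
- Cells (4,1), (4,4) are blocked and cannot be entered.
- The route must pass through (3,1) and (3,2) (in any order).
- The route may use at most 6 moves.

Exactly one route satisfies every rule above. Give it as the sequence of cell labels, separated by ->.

(2,4) -> (2,3) -> (2,2) -> (2,1) -> (3,1) -> (3,2) -> (4,2)

The 6-move cap with required stops at (3,1), (3,2) leaves no slack for detours.
Route from (2,4): left 3 to (2,1), down 1 to (3,1), right 1 to (3,2), down 1 to (4,2) — 6 moves in all.
Check: all required cells visited; 6 ≤ 6 moves.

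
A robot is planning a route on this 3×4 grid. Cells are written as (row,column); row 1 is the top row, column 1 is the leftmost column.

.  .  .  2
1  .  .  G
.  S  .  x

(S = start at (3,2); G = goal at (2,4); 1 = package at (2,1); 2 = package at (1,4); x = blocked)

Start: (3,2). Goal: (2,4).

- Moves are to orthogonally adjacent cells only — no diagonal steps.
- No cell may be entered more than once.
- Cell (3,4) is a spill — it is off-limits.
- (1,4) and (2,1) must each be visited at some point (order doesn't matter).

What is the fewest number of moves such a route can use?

Any route passes through (1,4) and (2,1) in some order between (3,2) and (2,4). Summing Manhattan distances along each leg and taking the cheapest ordering ((3,2) → (2,1) → (1,4) → (2,4)) gives a lower bound of 2 + 4 + 1 = 7 moves.
A route of 7 moves achieves this: (3,2) → (2,2) → (2,1) → (1,1) → (1,2) → (1,3) → (1,4) → (2,4).
Since 7 matches the lower bound, it is optimal.

7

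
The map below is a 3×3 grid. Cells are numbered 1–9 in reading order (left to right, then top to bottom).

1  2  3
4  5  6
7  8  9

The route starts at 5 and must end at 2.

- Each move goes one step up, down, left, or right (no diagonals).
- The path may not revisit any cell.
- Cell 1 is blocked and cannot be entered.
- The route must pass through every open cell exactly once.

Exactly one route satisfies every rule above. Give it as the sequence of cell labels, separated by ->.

5 -> 4 -> 7 -> 8 -> 9 -> 6 -> 3 -> 2

Need to visit all 8 open cells exactly once, starting at 5 and ending at 2.
Cell 4 has only two open neighbours (7 and 5), so the path must pass straight through it: one of those is the cell it's entered from and the other is where it exits.
Route from 5: left 1 to 4, down 1 to 7, right 2 to 9, up 2 to 3, left 1 to 2 — 7 moves in all.
Check: all 8 open cells covered.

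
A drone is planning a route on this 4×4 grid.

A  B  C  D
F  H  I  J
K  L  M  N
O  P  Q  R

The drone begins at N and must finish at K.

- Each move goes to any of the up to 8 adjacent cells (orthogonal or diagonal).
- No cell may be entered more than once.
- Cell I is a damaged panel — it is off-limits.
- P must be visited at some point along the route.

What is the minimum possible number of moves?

Any route passes through P somewhere between N and K. Summing Chebyshev distances along the two legs (N → P → K) gives a lower bound of 2 + 1 = 3 moves.
A route of 3 moves achieves this: N → M → P → K.
Since 3 matches the lower bound, it is optimal.

3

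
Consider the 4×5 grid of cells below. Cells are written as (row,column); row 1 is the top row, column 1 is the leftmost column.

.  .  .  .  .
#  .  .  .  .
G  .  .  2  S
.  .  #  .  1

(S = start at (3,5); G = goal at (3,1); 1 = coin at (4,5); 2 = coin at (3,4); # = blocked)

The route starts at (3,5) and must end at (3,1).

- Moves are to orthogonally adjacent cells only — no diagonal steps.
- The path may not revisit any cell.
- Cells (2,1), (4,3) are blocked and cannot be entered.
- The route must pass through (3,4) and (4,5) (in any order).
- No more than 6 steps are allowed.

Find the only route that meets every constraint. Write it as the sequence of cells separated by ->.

Any route must reach (3,4) and (4,5) and still end at (3,1) within 6 moves, so the order of the required stops is forced.
Route from (3,5): down 1 to (4,5), left 1 to (4,4), up 1 to (3,4), left 3 to (3,1) — 6 moves in all.
Check: all required cells visited; 6 ≤ 6 moves.

(3,5) -> (4,5) -> (4,4) -> (3,4) -> (3,3) -> (3,2) -> (3,1)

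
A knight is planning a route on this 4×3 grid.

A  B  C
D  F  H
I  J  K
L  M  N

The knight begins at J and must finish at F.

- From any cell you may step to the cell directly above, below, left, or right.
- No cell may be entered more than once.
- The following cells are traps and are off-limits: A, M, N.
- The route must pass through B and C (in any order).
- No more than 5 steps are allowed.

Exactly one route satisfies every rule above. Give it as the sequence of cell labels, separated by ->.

J -> K -> H -> C -> B -> F

The budget equals the shortest possible length, so every move has to be on a shortest route through the required cells.
Route from J: right to K, 2× up (reaching C), left to B, down to F — 5 moves in all.
Check: all required cells visited; 5 ≤ 5 moves.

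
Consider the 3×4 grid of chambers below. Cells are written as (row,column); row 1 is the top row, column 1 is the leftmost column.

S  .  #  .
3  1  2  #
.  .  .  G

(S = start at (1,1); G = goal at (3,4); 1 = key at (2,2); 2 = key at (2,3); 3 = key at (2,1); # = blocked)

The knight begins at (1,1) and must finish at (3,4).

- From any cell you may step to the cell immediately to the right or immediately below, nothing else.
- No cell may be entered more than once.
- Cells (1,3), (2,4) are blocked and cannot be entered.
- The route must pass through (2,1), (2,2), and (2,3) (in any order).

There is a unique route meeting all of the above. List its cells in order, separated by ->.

Moves only go right or down, so the column and row indices never decrease.
Route from (1,1): down to (2,1), 2× right (reaching (2,3)), down to (3,3), right to (3,4) — 5 moves in all.
Check: all required cells visited.

(1,1) -> (2,1) -> (2,2) -> (2,3) -> (3,3) -> (3,4)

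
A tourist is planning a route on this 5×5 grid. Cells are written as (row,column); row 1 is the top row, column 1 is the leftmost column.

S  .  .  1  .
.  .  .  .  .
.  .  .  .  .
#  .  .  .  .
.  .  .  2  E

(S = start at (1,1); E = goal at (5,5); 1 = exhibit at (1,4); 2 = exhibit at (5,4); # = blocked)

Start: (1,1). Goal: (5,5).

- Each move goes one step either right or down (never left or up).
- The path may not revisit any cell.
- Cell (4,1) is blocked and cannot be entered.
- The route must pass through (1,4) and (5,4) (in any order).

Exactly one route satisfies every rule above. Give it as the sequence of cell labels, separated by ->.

(1,1) -> (1,2) -> (1,3) -> (1,4) -> (2,4) -> (3,4) -> (4,4) -> (5,4) -> (5,5)

Moves only go right or down, so the column and row indices never decrease.
Route from (1,1): right 3 to (1,4), down 4 to (5,4), right 1 to (5,5) — 8 moves in all.
Check: all required cells visited.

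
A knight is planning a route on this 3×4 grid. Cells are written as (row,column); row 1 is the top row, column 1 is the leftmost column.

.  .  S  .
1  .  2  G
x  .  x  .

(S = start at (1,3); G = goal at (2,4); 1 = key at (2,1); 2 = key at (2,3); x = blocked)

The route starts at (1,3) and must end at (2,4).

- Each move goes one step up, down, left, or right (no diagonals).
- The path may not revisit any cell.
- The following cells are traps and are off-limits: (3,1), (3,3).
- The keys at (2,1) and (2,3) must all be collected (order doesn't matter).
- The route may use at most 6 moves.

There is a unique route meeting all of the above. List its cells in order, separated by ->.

(1,3) -> (1,2) -> (1,1) -> (2,1) -> (2,2) -> (2,3) -> (2,4)

Any route must reach (2,1) and (2,3) and still end at (2,4) within 6 moves, so the order of the required stops is forced.
Route from (1,3): 2× left (reaching (1,1)), down to (2,1), 3× right (reaching (2,4)) — 6 moves in all.
Check: all required cells visited; 6 ≤ 6 moves.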